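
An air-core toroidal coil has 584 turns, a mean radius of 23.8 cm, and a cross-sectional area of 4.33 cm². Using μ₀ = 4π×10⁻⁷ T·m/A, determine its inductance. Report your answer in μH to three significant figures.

L ≈ 124 μH

For a thin toroid, L = μ₀N²A/(2πR).
L = (4π×10⁻⁷)(584)²(4.330×10^-4) / (2π×0.238 m) = 1.241×10^-4 H.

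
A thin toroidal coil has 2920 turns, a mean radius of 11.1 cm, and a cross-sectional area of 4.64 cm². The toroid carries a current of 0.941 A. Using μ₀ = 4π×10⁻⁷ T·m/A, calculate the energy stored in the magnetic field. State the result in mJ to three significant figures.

L = μ₀N²A/(2πR) = (4π×10⁻⁷)(2920)²(4.640×10^-4)/(2π×0.111) = 7.128×10^-3 H.
U = ½LI² = ½(7.128×10^-3)(0.941)² = 3.156×10^-3 J.

U ≈ 3.16 mJ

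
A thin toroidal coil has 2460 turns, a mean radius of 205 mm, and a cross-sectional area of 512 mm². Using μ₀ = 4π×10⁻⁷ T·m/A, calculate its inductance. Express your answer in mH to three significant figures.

L ≈ 3.02 mH

For a thin toroid, L = μ₀N²A/(2πR).
L = (4π×10⁻⁷)(2460)²(5.120×10^-4) / (2π×0.205 m) = 3.023×10^-3 H.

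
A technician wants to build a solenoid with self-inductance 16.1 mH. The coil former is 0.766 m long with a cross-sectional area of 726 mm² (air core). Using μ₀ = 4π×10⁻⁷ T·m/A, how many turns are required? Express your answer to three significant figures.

N ≈ 3680 turns

A = 726 mm² = 7.260×10^-4 m².
From L = μ₀N²A/ℓ, N = √(Lℓ / (μ₀A)).
N = √[(1.610×10^-2)(0.766) / ((4π×10⁻⁷)×7.260×10^-4)] = √(1.352×10^7) ≈ 3676.7.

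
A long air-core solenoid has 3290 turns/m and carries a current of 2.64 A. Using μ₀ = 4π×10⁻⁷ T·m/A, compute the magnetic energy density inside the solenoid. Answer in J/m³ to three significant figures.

B = μ₀nI = (4π×10⁻⁷)(3.290×10^3)(2.64) = 1.091×10^-2 T.
u = B²/(2μ₀) = (1.091×10^-2)²/(2×4π×10⁻⁷) = 47.4 J/m³.

u ≈ 47.4 J/m³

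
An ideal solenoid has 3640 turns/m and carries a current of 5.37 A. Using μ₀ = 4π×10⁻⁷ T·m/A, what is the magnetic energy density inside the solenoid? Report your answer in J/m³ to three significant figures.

u ≈ 240 J/m³

B = μ₀nI = (4π×10⁻⁷)(3.640×10^3)(5.37) = 2.456×10^-2 T.
u = B²/(2μ₀) = (2.456×10^-2)²/(2×4π×10⁻⁷) = 240.1 J/m³.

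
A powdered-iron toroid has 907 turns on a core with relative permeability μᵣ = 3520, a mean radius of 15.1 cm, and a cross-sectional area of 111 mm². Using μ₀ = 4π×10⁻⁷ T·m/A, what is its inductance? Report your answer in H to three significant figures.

L ≈ 0.426 H

For a thin toroid, L = μ₀μᵣN²A/(2πR).
L = (4π×10⁻⁷)(3520)(907)²(1.110×10^-4) / (2π×0.151 m) = 0.4257 H.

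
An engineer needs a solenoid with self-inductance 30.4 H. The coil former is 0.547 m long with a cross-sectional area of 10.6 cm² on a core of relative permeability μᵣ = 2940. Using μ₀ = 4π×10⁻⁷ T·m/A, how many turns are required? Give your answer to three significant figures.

N ≈ 2060 turns

A = 10.6 cm² = 1.060×10^-3 m².
From L = μ₀μᵣN²A/ℓ, N = √(Lℓ / (μ₀μᵣA)).
N = √[(30.4)(0.547) / ((4π×10⁻⁷)(2940)×1.060×10^-3)] = √(4.246×10^6) ≈ 2060.6.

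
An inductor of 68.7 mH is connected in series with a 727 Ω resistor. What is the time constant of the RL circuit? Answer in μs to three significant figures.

τ = L/R = (6.870×10^-2 H)/(727 Ω) = 9.450×10^-5 s.

τ ≈ 94.5 μs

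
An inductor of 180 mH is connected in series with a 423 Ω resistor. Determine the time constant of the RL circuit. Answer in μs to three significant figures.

τ ≈ 426 μs

τ = L/R = (0.18 H)/(423 Ω) = 4.255×10^-4 s.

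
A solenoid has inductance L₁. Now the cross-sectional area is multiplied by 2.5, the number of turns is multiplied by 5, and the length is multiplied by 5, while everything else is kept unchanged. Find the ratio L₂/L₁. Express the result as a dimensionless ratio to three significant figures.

L₂/L₁ = 12.5

For a solenoid, L ∝ μᵣN²A/ℓ.
L₂/L₁ = (2.5) × (5)^2 × (5)^-1 = 12.5.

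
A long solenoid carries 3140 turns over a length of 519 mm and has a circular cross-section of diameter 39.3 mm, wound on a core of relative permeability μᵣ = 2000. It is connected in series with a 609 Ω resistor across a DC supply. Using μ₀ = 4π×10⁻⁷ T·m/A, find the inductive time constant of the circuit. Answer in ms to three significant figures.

A = π(d/2)² = π(1.965×10^-2 m)² = 1.213×10^-3 m².
L = μ₀μᵣN²A/ℓ = (4π×10⁻⁷)(2000)(3140)²(1.213×10^-3)/(0.519) = 57.92 H.
τ = L/R = (57.92)/(609) = 9.510×10^-2 s.

τ ≈ 95.1 ms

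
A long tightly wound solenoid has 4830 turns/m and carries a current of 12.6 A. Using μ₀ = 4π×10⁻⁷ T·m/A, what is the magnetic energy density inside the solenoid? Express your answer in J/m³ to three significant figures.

u ≈ 2330 J/m³

B = μ₀nI = (4π×10⁻⁷)(4.830×10^3)(12.6) = 7.648×10^-2 T.
u = B²/(2μ₀) = (7.648×10^-2)²/(2×4π×10⁻⁷) = 2.327×10^3 J/m³.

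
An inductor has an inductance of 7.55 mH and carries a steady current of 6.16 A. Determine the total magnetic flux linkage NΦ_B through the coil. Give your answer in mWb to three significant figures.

From L = NΦ_B/I, the flux linkage is NΦ_B = LI.
NΦ_B = (7.550×10^-3 H)(6.16 A) = 4.651×10^-2 Wb.

NΦ_B ≈ 46.5 mWb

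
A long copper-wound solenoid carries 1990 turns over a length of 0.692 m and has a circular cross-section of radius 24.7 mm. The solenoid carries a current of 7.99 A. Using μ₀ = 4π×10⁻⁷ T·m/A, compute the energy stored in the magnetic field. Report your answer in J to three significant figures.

A = πr² = π(2.470×10^-2 m)² = 1.917×10^-3 m².
L = μ₀N²A/ℓ = (4π×10⁻⁷)(1990)²(1.917×10^-3)/(0.692) = 1.378×10^-2 H.
U = ½LI² = ½(1.378×10^-2)(7.99)² = 0.44 J.

U ≈ 0.440 J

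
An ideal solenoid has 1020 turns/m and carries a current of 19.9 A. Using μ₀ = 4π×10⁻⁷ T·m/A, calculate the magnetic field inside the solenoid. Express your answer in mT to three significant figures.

B ≈ 25.5 mT

Inside a long solenoid, B = μ₀nI.
B = (4π×10⁻⁷)(1.020×10^3 m⁻¹)(19.9 A) = 2.551×10^-2 T.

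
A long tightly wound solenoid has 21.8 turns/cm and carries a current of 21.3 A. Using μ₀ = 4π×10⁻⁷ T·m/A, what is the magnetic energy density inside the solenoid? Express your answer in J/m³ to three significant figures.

B = μ₀nI = (4π×10⁻⁷)(2.180×10^3)(21.3) = 5.835×10^-2 T.
u = B²/(2μ₀) = (5.835×10^-2)²/(2×4π×10⁻⁷) = 1.3547×10^3 J/m³.

u ≈ 1350 J/m³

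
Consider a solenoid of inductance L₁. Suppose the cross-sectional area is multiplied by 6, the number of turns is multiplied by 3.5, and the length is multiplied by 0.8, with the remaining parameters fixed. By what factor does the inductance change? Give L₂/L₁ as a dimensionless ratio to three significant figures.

For a solenoid, L ∝ μᵣN²A/ℓ.
L₂/L₁ = (6) × (3.5)^2 × (0.8)^-1 = 91.9.

L₂/L₁ = 91.9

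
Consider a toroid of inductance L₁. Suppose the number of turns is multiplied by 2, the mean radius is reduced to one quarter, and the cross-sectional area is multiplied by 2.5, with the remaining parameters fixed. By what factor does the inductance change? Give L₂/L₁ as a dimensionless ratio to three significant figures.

L₂/L₁ = 40.0

For a toroid, L ∝ μᵣN²A/R.
L₂/L₁ = (2)^2 × (0.25)^-1 × (2.5) = 40.0.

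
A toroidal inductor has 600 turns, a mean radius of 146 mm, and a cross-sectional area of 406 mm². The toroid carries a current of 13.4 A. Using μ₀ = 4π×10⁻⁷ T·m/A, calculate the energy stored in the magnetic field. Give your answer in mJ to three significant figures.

U ≈ 18.0 mJ

L = μ₀N²A/(2πR) = (4π×10⁻⁷)(600)²(4.060×10^-4)/(2π×0.146) = 2.002×10^-4 H.
U = ½LI² = ½(2.002×10^-4)(13.4)² = 1.798×10^-2 J.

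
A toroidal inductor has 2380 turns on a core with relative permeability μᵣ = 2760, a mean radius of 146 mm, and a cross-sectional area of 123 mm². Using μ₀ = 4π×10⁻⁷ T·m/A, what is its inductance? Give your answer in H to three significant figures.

L ≈ 2.63 H

For a thin toroid, L = μ₀μᵣN²A/(2πR).
L = (4π×10⁻⁷)(2760)(2380)²(1.230×10^-4) / (2π×0.146 m) = 2.634 H.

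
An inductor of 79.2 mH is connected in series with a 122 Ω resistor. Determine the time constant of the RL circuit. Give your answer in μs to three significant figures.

τ = L/R = (7.920×10^-2 H)/(122 Ω) = 6.492×10^-4 s.

τ ≈ 649 μs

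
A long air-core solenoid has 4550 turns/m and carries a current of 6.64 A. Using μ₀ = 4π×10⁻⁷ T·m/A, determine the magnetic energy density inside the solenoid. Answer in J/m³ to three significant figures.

B = μ₀nI = (4π×10⁻⁷)(4.550×10^3)(6.64) = 3.797×10^-2 T.
u = B²/(2μ₀) = (3.797×10^-2)²/(2×4π×10⁻⁷) = 573.5 J/m³.

u ≈ 574 J/m³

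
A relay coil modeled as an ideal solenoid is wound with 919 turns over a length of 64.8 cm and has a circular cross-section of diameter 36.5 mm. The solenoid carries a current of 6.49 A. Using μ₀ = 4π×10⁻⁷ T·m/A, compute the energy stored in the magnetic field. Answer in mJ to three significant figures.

U ≈ 36.1 mJ

A = π(d/2)² = π(1.825×10^-2 m)² = 1.046×10^-3 m².
L = μ₀N²A/ℓ = (4π×10⁻⁷)(919)²(1.046×10^-3)/(0.648) = 1.714×10^-3 H.
U = ½LI² = ½(1.714×10^-3)(6.49)² = 3.609×10^-2 J.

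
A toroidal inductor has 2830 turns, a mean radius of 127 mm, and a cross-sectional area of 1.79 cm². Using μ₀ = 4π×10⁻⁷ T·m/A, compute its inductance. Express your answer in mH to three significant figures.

For a thin toroid, L = μ₀N²A/(2πR).
L = (4π×10⁻⁷)(2830)²(1.790×10^-4) / (2π×0.127 m) = 2.258×10^-3 H.

L ≈ 2.26 mH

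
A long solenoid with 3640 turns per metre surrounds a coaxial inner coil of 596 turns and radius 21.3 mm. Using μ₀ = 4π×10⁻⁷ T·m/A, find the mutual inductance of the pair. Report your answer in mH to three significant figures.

The outer solenoid produces a uniform field B₁ = μ₀n₁I₁ across the inner coil,
so the flux linkage is N₂Φ = N₂B₁A₂ = μ₀n₁N₂A₂·I₁, giving M = μ₀n₁N₂A₂.
A₂ = πr² = π(2.130×10^-2 m)² = 1.425×10^-3 m².
M = (4π×10⁻⁷)(3640)(596)(1.425×10^-3) = 3.886×10^-3 H.

M ≈ 3.89 mH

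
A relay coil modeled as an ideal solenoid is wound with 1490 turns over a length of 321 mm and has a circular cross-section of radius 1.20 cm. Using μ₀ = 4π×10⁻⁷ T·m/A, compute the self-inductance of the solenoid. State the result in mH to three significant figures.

L ≈ 3.93 mH

A = πr² = π(1.200×10^-2 m)² = 4.524×10^-4 m².
For a long solenoid, L = μ₀N²A/ℓ.
L = (4π×10⁻⁷)(1490)²(4.524×10^-4)/(0.321 m) = 3.932×10^-3 H.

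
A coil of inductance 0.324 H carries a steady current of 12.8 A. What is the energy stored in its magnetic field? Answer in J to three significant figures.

U ≈ 26.5 J

Stored magnetic energy: U = ½LI².
U = ½(0.324 H)(12.8 A)² = 26.54 J.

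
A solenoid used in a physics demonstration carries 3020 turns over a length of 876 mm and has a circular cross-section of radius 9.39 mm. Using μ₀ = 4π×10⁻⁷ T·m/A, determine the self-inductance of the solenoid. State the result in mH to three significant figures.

L ≈ 3.62 mH

A = πr² = π(9.390×10^-3 m)² = 2.770×10^-4 m².
For a long solenoid, L = μ₀N²A/ℓ.
L = (4π×10⁻⁷)(3020)²(2.770×10^-4)/(0.876 m) = 3.624×10^-3 H.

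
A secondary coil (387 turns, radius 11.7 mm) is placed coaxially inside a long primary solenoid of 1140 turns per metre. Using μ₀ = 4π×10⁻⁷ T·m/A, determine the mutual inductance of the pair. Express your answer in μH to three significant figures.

The outer solenoid produces a uniform field B₁ = μ₀n₁I₁ across the inner coil,
so the flux linkage is N₂Φ = N₂B₁A₂ = μ₀n₁N₂A₂·I₁, giving M = μ₀n₁N₂A₂.
A₂ = πr² = π(1.170×10^-2 m)² = 4.301×10^-4 m².
M = (4π×10⁻⁷)(1140)(387)(4.301×10^-4) = 2.384×10^-4 H.

M ≈ 238 μH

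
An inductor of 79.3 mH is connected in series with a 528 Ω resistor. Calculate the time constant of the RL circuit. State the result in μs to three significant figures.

τ ≈ 150 μs

τ = L/R = (7.930×10^-2 H)/(528 Ω) = 1.502×10^-4 s.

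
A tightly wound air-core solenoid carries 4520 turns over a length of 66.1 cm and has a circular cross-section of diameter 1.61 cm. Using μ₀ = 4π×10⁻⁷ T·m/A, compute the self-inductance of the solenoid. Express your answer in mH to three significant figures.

A = π(d/2)² = π(8.050×10^-3 m)² = 2.036×10^-4 m².
For a long solenoid, L = μ₀N²A/ℓ.
L = (4π×10⁻⁷)(4520)²(2.036×10^-4)/(0.661 m) = 7.907×10^-3 H.

L ≈ 7.91 mH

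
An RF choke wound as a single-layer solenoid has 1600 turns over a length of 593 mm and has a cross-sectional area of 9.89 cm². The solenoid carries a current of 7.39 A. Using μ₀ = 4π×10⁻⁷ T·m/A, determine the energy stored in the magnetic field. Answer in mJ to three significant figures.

A = 9.89 cm² = 9.890×10^-4 m².
L = μ₀N²A/ℓ = (4π×10⁻⁷)(1600)²(9.890×10^-4)/(0.593) = 5.365×10^-3 H.
U = ½LI² = ½(5.365×10^-3)(7.39)² = 0.1465 J.

U ≈ 147 mJ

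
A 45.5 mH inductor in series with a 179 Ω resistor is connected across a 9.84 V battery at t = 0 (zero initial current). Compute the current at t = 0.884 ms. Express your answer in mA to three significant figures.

τ = L/R = 4.550×10^-2/179 = 2.542×10^-4 s; final current I_∞ = ε/R = 9.84/179 = 5.497×10^-2 A.
I(t) = I_∞(1 − e^(−t/τ)) with t/τ = 3.478.
I = (5.497×10^-2)(1 − e^(−3.478)) = 5.327×10^-2 A.

I ≈ 53.3 mA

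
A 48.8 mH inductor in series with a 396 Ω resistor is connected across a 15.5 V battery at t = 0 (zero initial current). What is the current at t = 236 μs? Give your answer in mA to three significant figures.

τ = L/R = 4.880×10^-2/396 = 1.232×10^-4 s; final current I_∞ = ε/R = 15.5/396 = 3.914×10^-2 A.
I(t) = I_∞(1 − e^(−t/τ)) with t/τ = 1.915.
I = (3.914×10^-2)(1 − e^(−1.915)) = 3.337×10^-2 A.

I ≈ 33.4 mA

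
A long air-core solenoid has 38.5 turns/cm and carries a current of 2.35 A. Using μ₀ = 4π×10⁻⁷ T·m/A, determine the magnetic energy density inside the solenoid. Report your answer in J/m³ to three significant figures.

B = μ₀nI = (4π×10⁻⁷)(3.850×10^3)(2.35) = 1.137×10^-2 T.
u = B²/(2μ₀) = (1.137×10^-2)²/(2×4π×10⁻⁷) = 51.43 J/m³.

u ≈ 51.4 J/m³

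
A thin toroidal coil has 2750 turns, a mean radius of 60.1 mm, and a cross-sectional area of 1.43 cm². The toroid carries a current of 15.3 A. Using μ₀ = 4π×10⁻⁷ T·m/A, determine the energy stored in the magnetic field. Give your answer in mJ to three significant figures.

L = μ₀N²A/(2πR) = (4π×10⁻⁷)(2750)²(1.430×10^-4)/(2π×6.010×10^-2) = 3.599×10^-3 H.
U = ½LI² = ½(3.599×10^-3)(15.3)² = 0.4212 J.

U ≈ 421 mJ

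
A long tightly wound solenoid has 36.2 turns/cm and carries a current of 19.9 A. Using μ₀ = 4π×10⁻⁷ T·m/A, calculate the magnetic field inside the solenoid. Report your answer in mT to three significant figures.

Inside a long solenoid, B = μ₀nI.
B = (4π×10⁻⁷)(3.620×10^3 m⁻¹)(19.9 A) = 9.053×10^-2 T.

B ≈ 90.5 mT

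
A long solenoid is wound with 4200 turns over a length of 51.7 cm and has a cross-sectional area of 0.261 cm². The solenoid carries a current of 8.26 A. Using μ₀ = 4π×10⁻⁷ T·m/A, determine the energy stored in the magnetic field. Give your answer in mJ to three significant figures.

A = 0.261 cm² = 2.610×10^-5 m².
L = μ₀N²A/ℓ = (4π×10⁻⁷)(4200)²(2.610×10^-5)/(0.517) = 1.119×10^-3 H.
U = ½LI² = ½(1.119×10^-3)(8.26)² = 3.818×10^-2 J.

U ≈ 38.2 mJ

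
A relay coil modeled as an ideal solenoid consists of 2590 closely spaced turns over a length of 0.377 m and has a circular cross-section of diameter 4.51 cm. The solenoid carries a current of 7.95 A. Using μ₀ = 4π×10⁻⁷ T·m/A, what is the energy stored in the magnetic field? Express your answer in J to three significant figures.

U ≈ 1.13 J

A = π(d/2)² = π(2.255×10^-2 m)² = 1.598×10^-3 m².
L = μ₀N²A/ℓ = (4π×10⁻⁷)(2590)²(1.598×10^-3)/(0.377) = 3.572×10^-2 H.
U = ½LI² = ½(3.572×10^-2)(7.95)² = 1.129 J.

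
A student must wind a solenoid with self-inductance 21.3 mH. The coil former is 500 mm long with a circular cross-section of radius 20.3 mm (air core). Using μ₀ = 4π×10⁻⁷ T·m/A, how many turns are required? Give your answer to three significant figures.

A = πr² = π(2.030×10^-2 m)² = 1.2946×10^-3 m².
From L = μ₀N²A/ℓ, N = √(Lℓ / (μ₀A)).
N = √[(2.130×10^-2)(0.5) / ((4π×10⁻⁷)×1.2946×10^-3)] = √(6.546×10^6) ≈ 2558.6.

N ≈ 2560 turns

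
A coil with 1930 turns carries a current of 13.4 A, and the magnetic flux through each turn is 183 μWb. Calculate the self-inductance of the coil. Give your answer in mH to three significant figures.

L ≈ 26.4 mH

Self-inductance is defined by L = NΦ_B/I (flux linkage over current).
L = (1930)(1.830×10^-4 Wb)/(13.4 A) = 2.636×10^-2 H.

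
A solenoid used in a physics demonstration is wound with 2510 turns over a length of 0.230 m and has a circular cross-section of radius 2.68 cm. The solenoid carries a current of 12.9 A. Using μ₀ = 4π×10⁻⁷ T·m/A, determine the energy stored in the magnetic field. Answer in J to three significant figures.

U ≈ 6.46 J

A = πr² = π(2.680×10^-2 m)² = 2.256×10^-3 m².
L = μ₀N²A/ℓ = (4π×10⁻⁷)(2510)²(2.256×10^-3)/(0.23) = 7.767×10^-2 H.
U = ½LI² = ½(7.767×10^-2)(12.9)² = 6.462 J.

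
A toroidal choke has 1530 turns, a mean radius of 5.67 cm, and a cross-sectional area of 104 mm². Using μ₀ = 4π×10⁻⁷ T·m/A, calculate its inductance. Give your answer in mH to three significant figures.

For a thin toroid, L = μ₀N²A/(2πR).
L = (4π×10⁻⁷)(1530)²(1.040×10^-4) / (2π×5.670×10^-2 m) = 8.587×10^-4 H.

L ≈ 0.859 mH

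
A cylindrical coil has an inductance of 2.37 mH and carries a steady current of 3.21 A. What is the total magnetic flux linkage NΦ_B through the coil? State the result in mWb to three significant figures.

NΦ_B ≈ 7.61 mWb

From L = NΦ_B/I, the flux linkage is NΦ_B = LI.
NΦ_B = (2.370×10^-3 H)(3.21 A) = 7.608×10^-3 Wb.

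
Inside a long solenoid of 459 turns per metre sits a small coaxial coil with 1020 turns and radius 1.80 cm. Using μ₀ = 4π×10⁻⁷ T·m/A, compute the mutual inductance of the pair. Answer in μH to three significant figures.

The outer solenoid produces a uniform field B₁ = μ₀n₁I₁ across the inner coil,
so the flux linkage is N₂Φ = N₂B₁A₂ = μ₀n₁N₂A₂·I₁, giving M = μ₀n₁N₂A₂.
A₂ = πr² = π(1.800×10^-2 m)² = 1.018×10^-3 m².
M = (4π×10⁻⁷)(459)(1020)(1.018×10^-3) = 5.988×10^-4 H.

M ≈ 599 μH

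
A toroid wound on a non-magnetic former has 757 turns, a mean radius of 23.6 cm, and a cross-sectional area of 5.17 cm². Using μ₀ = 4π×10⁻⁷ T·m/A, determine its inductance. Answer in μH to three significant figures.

For a thin toroid, L = μ₀N²A/(2πR).
L = (4π×10⁻⁷)(757)²(5.170×10^-4) / (2π×0.236 m) = 2.511×10^-4 H.

L ≈ 251 μH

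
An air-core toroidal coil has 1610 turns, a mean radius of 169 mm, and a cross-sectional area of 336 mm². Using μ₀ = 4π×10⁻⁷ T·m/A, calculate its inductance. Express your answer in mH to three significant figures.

For a thin toroid, L = μ₀N²A/(2πR).
L = (4π×10⁻⁷)(1610)²(3.360×10^-4) / (2π×0.169 m) = 1.031×10^-3 H.

L ≈ 1.03 mH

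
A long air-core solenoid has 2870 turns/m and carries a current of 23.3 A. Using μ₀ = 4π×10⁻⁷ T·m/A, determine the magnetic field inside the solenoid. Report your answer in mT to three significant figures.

B ≈ 84.0 mT

Inside a long solenoid, B = μ₀nI.
B = (4π×10⁻⁷)(2.870×10^3 m⁻¹)(23.3 A) = 8.403×10^-2 T.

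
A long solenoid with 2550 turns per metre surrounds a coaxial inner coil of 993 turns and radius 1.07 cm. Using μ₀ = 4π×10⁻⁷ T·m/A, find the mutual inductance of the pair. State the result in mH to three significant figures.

M ≈ 1.14 mH

The outer solenoid produces a uniform field B₁ = μ₀n₁I₁ across the inner coil,
so the flux linkage is N₂Φ = N₂B₁A₂ = μ₀n₁N₂A₂·I₁, giving M = μ₀n₁N₂A₂.
A₂ = πr² = π(1.070×10^-2 m)² = 3.597×10^-4 m².
M = (4π×10⁻⁷)(2550)(993)(3.597×10^-4) = 1.1445×10^-3 H.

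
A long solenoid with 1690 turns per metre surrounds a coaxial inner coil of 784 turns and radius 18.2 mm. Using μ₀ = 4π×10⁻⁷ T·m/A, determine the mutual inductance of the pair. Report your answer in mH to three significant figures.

The outer solenoid produces a uniform field B₁ = μ₀n₁I₁ across the inner coil,
so the flux linkage is N₂Φ = N₂B₁A₂ = μ₀n₁N₂A₂·I₁, giving M = μ₀n₁N₂A₂.
A₂ = πr² = π(1.820×10^-2 m)² = 1.041×10^-3 m².
M = (4π×10⁻⁷)(1690)(784)(1.041×10^-3) = 1.733×10^-3 H.

M ≈ 1.73 mH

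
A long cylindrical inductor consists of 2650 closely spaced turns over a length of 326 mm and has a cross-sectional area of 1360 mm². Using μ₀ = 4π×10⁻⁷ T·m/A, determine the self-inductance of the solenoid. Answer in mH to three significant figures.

A = 1360 mm² = 1.360×10^-3 m².
For a long solenoid, L = μ₀N²A/ℓ.
L = (4π×10⁻⁷)(2650)²(1.360×10^-3)/(0.326 m) = 3.681×10^-2 H.

L ≈ 36.8 mH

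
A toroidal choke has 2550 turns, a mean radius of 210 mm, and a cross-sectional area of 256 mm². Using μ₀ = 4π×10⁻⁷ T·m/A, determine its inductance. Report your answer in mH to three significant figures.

For a thin toroid, L = μ₀N²A/(2πR).
L = (4π×10⁻⁷)(2550)²(2.560×10^-4) / (2π×0.21 m) = 1.585×10^-3 H.

L ≈ 1.59 mH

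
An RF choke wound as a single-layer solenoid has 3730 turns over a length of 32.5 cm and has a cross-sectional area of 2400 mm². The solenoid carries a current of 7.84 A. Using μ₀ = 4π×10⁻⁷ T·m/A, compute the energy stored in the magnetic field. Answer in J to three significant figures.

U ≈ 3.97 J

A = 2400 mm² = 2.400×10^-3 m².
L = μ₀N²A/ℓ = (4π×10⁻⁷)(3730)²(2.400×10^-3)/(0.325) = 0.1291 H.
U = ½LI² = ½(0.1291)(7.84)² = 3.968 J.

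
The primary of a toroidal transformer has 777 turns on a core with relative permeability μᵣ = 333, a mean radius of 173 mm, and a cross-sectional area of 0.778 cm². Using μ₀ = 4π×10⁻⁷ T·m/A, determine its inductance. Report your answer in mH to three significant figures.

L ≈ 18.1 mH

For a thin toroid, L = μ₀μᵣN²A/(2πR).
L = (4π×10⁻⁷)(333)(777)²(7.780×10^-5) / (2π×0.173 m) = 1.808×10^-2 H.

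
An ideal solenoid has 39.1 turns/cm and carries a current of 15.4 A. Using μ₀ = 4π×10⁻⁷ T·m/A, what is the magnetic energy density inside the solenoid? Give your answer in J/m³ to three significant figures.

u ≈ 2280 J/m³

B = μ₀nI = (4π×10⁻⁷)(3.910×10^3)(15.4) = 7.567×10^-2 T.
u = B²/(2μ₀) = (7.567×10^-2)²/(2×4π×10⁻⁷) = 2.278×10^3 J/m³.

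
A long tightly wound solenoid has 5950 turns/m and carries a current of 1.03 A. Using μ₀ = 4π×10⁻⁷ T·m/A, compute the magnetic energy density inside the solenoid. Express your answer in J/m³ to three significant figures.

B = μ₀nI = (4π×10⁻⁷)(5.950×10^3)(1.03) = 7.701×10^-3 T.
u = B²/(2μ₀) = (7.701×10^-3)²/(2×4π×10⁻⁷) = 23.6 J/m³.

u ≈ 23.6 J/m³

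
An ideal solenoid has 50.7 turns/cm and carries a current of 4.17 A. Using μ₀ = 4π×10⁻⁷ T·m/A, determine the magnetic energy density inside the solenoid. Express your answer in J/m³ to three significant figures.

B = μ₀nI = (4π×10⁻⁷)(5.070×10^3)(4.17) = 2.657×10^-2 T.
u = B²/(2μ₀) = (2.657×10^-2)²/(2×4π×10⁻⁷) = 280.8 J/m³.

u ≈ 281 J/m³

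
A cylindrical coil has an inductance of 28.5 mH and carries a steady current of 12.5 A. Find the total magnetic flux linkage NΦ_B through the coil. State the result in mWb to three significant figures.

NΦ_B ≈ 356 mWb

From L = NΦ_B/I, the flux linkage is NΦ_B = LI.
NΦ_B = (2.850×10^-2 H)(12.5 A) = 0.3563 Wb.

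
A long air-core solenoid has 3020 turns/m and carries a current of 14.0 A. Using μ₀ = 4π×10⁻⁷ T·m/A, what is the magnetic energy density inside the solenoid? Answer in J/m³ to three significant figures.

B = μ₀nI = (4π×10⁻⁷)(3.020×10^3)(14.0) = 5.313×10^-2 T.
u = B²/(2μ₀) = (5.313×10^-2)²/(2×4π×10⁻⁷) = 1.123×10^3 J/m³.

u ≈ 1120 J/m³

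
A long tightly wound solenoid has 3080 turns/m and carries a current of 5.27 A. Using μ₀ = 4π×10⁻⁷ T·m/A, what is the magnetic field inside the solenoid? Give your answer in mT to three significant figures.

Inside a long solenoid, B = μ₀nI.
B = (4π×10⁻⁷)(3.080×10^3 m⁻¹)(5.27 A) = 2.040×10^-2 T.

B ≈ 20.4 mT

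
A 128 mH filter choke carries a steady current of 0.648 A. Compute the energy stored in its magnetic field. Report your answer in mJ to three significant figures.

U ≈ 26.9 mJ

Stored magnetic energy: U = ½LI².
U = ½(0.128 H)(0.648 A)² = 2.687×10^-2 J.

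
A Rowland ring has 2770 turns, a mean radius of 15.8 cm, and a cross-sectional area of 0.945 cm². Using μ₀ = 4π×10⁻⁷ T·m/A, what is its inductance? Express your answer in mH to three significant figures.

For a thin toroid, L = μ₀N²A/(2πR).
L = (4π×10⁻⁷)(2770)²(9.450×10^-5) / (2π×0.158 m) = 9.178×10^-4 H.

L ≈ 0.918 mH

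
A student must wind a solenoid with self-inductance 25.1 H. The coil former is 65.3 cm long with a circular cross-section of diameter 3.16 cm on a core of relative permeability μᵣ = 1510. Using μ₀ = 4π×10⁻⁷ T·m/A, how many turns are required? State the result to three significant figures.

N ≈ 3320 turns

A = π(d/2)² = π(1.580×10^-2 m)² = 7.843×10^-4 m².
From L = μ₀μᵣN²A/ℓ, N = √(Lℓ / (μ₀μᵣA)).
N = √[(25.1)(0.653) / ((4π×10⁻⁷)(1510)×7.843×10^-4)] = √(1.101×10^7) ≈ 3318.7.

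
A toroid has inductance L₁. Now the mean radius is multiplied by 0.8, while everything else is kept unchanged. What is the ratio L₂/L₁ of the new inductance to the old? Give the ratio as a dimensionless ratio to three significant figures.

L₂/L₁ = 1.25

For a toroid, L ∝ μᵣN²A/R.
L₂/L₁ = (0.8)^-1 = 1.25.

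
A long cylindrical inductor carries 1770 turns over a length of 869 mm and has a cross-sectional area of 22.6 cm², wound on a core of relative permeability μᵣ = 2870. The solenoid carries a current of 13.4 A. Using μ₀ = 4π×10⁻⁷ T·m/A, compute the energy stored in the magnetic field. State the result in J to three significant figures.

A = 22.6 cm² = 2.260×10^-3 m².
L = μ₀μᵣN²A/ℓ = (4π×10⁻⁷)(2870)(1770)²(2.260×10^-3)/(0.869) = 29.39 H.
U = ½LI² = ½(29.39)(13.4)² = 2.638×10^3 J.

U ≈ 2640 J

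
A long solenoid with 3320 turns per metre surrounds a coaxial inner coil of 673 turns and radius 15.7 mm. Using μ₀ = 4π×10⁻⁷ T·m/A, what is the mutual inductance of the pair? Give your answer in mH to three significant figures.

M ≈ 2.17 mH

The outer solenoid produces a uniform field B₁ = μ₀n₁I₁ across the inner coil,
so the flux linkage is N₂Φ = N₂B₁A₂ = μ₀n₁N₂A₂·I₁, giving M = μ₀n₁N₂A₂.
A₂ = πr² = π(1.570×10^-2 m)² = 7.744×10^-4 m².
M = (4π×10⁻⁷)(3320)(673)(7.744×10^-4) = 2.174×10^-3 H.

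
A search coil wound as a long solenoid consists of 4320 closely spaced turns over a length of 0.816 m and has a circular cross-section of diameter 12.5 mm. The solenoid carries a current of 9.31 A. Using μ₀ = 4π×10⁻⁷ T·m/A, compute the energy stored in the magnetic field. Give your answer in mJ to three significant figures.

A = π(d/2)² = π(6.250×10^-3 m)² = 1.227×10^-4 m².
L = μ₀N²A/ℓ = (4π×10⁻⁷)(4320)²(1.227×10^-4)/(0.816) = 3.527×10^-3 H.
U = ½LI² = ½(3.527×10^-3)(9.31)² = 0.1529 J.

U ≈ 153 mJ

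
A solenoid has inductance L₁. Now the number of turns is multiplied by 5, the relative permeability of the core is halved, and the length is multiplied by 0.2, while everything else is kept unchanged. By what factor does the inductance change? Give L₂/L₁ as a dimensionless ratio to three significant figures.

L₂/L₁ = 62.5

For a solenoid, L ∝ μᵣN²A/ℓ.
L₂/L₁ = (5)^2 × (0.5) × (0.2)^-1 = 62.5.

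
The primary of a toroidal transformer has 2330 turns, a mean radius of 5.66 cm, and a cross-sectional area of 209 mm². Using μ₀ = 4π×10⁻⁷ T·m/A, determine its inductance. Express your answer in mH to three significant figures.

For a thin toroid, L = μ₀N²A/(2πR).
L = (4π×10⁻⁷)(2330)²(2.090×10^-4) / (2π×5.660×10^-2 m) = 4.009×10^-3 H.

L ≈ 4.01 mH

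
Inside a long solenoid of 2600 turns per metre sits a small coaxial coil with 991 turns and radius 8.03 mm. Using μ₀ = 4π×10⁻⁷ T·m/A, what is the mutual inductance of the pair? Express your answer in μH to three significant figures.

M ≈ 656 μH

The outer solenoid produces a uniform field B₁ = μ₀n₁I₁ across the inner coil,
so the flux linkage is N₂Φ = N₂B₁A₂ = μ₀n₁N₂A₂·I₁, giving M = μ₀n₁N₂A₂.
A₂ = πr² = π(8.030×10^-3 m)² = 2.026×10^-4 m².
M = (4π×10⁻⁷)(2600)(991)(2.026×10^-4) = 6.559×10^-4 H.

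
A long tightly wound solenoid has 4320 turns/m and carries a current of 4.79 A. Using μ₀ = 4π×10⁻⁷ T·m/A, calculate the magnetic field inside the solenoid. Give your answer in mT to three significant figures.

Inside a long solenoid, B = μ₀nI.
B = (4π×10⁻⁷)(4.320×10^3 m⁻¹)(4.79 A) = 2.600×10^-2 T.

B ≈ 26.0 mT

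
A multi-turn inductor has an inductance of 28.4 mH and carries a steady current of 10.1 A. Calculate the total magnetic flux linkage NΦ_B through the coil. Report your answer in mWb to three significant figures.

NΦ_B ≈ 287 mWb

From L = NΦ_B/I, the flux linkage is NΦ_B = LI.
NΦ_B = (2.840×10^-2 H)(10.1 A) = 0.2868 Wb.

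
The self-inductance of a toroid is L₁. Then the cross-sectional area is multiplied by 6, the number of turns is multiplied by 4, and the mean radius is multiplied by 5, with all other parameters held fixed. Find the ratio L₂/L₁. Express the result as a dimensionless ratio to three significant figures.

L₂/L₁ = 19.2

For a toroid, L ∝ μᵣN²A/R.
L₂/L₁ = (6) × (4)^2 × (5)^-1 = 19.2.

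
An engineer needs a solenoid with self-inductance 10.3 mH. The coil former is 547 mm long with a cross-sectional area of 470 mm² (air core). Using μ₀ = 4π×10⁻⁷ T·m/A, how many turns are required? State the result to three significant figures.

A = 470 mm² = 4.700×10^-4 m².
From L = μ₀N²A/ℓ, N = √(Lℓ / (μ₀A)).
N = √[(1.030×10^-2)(0.547) / ((4π×10⁻⁷)×4.700×10^-4)] = √(9.539×10^6) ≈ 3088.6.

N ≈ 3090 turns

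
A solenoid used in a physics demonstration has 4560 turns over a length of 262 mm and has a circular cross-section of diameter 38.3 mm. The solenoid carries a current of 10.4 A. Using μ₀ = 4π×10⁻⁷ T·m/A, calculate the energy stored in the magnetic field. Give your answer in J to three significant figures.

A = π(d/2)² = π(1.915×10^-2 m)² = 1.152×10^-3 m².
L = μ₀N²A/ℓ = (4π×10⁻⁷)(4560)²(1.152×10^-3)/(0.262) = 0.1149 H.
U = ½LI² = ½(0.1149)(10.4)² = 6.214 J.

U ≈ 6.21 J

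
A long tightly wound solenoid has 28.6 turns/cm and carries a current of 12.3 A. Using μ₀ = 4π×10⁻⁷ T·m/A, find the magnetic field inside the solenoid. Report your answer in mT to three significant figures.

Inside a long solenoid, B = μ₀nI.
B = (4π×10⁻⁷)(2.860×10^3 m⁻¹)(12.3 A) = 4.421×10^-2 T.

B ≈ 44.2 mT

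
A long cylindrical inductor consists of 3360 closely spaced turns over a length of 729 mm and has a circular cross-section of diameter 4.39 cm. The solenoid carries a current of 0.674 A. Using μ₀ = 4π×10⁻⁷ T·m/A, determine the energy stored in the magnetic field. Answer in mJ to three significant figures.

U ≈ 6.69 mJ

A = π(d/2)² = π(2.195×10^-2 m)² = 1.514×10^-3 m².
L = μ₀N²A/ℓ = (4π×10⁻⁷)(3360)²(1.514×10^-3)/(0.729) = 2.946×10^-2 H.
U = ½LI² = ½(2.946×10^-2)(0.674)² = 6.691×10^-3 J.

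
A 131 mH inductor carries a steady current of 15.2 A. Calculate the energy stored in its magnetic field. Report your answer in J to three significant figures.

U ≈ 15.1 J

Stored magnetic energy: U = ½LI².
U = ½(0.131 H)(15.2 A)² = 15.13 J.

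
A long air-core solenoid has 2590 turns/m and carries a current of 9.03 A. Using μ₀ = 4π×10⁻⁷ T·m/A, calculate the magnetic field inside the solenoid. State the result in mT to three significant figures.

Inside a long solenoid, B = μ₀nI.
B = (4π×10⁻⁷)(2.590×10^3 m⁻¹)(9.03 A) = 2.939×10^-2 T.

B ≈ 29.4 mT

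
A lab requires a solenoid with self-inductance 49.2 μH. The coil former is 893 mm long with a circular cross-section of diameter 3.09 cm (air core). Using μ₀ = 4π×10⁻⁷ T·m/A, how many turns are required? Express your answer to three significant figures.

A = π(d/2)² = π(1.545×10^-2 m)² = 7.499×10^-4 m².
From L = μ₀N²A/ℓ, N = √(Lℓ / (μ₀A)).
N = √[(4.920×10^-5)(0.893) / ((4π×10⁻⁷)×7.499×10^-4)] = √(4.662×10^4) ≈ 215.9.

N ≈ 216 turns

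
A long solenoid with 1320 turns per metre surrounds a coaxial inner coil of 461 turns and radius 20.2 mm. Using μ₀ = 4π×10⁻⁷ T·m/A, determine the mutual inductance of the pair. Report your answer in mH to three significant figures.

M ≈ 0.980 mH

The outer solenoid produces a uniform field B₁ = μ₀n₁I₁ across the inner coil,
so the flux linkage is N₂Φ = N₂B₁A₂ = μ₀n₁N₂A₂·I₁, giving M = μ₀n₁N₂A₂.
A₂ = πr² = π(2.020×10^-2 m)² = 1.282×10^-3 m².
M = (4π×10⁻⁷)(1320)(461)(1.282×10^-3) = 9.803×10^-4 H.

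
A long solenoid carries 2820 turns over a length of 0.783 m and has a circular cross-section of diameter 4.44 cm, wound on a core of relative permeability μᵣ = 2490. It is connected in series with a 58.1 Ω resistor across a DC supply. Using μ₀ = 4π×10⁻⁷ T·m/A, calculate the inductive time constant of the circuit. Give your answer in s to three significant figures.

A = π(d/2)² = π(2.220×10^-2 m)² = 1.548×10^-3 m².
L = μ₀μᵣN²A/ℓ = (4π×10⁻⁷)(2490)(2820)²(1.548×10^-3)/(0.783) = 49.2 H.
τ = L/R = (49.2)/(58.1) = 0.8469 s.

τ ≈ 0.847 s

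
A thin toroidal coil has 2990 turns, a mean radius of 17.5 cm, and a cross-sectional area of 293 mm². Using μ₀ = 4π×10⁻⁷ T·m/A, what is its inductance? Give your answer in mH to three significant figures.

For a thin toroid, L = μ₀N²A/(2πR).
L = (4π×10⁻⁷)(2990)²(2.930×10^-4) / (2π×0.175 m) = 2.994×10^-3 H.

L ≈ 2.99 mH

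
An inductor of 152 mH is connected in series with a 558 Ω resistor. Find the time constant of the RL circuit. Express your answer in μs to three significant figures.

τ = L/R = (0.152 H)/(558 Ω) = 2.724×10^-4 s.

τ ≈ 272 μs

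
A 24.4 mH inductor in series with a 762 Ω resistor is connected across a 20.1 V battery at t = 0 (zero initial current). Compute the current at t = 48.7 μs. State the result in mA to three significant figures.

τ = L/R = 2.440×10^-2/762 = 3.202×10^-5 s; final current I_∞ = ε/R = 20.1/762 = 2.638×10^-2 A.
I(t) = I_∞(1 − e^(−t/τ)) with t/τ = 1.521.
I = (2.638×10^-2)(1 − e^(−1.521)) = 2.061×10^-2 A.

I ≈ 20.6 mA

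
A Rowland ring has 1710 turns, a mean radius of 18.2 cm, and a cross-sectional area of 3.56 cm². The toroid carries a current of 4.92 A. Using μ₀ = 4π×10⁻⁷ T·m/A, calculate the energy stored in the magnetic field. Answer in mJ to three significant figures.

U ≈ 13.8 mJ

L = μ₀N²A/(2πR) = (4π×10⁻⁷)(1710)²(3.560×10^-4)/(2π×0.182) = 1.144×10^-3 H.
U = ½LI² = ½(1.144×10^-3)(4.92)² = 1.3845×10^-2 J.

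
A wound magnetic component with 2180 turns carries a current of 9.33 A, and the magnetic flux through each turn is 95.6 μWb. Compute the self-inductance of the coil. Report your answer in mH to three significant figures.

Self-inductance is defined by L = NΦ_B/I (flux linkage over current).
L = (2180)(9.560×10^-5 Wb)/(9.33 A) = 2.234×10^-2 H.

L ≈ 22.3 mH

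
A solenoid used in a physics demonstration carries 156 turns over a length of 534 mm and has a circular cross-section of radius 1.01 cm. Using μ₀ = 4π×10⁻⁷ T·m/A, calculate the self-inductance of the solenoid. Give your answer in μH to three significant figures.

L ≈ 18.4 μH

A = πr² = π(1.010×10^-2 m)² = 3.2047×10^-4 m².
For a long solenoid, L = μ₀N²A/ℓ.
L = (4π×10⁻⁷)(156)²(3.2047×10^-4)/(0.534 m) = 1.835×10^-5 H.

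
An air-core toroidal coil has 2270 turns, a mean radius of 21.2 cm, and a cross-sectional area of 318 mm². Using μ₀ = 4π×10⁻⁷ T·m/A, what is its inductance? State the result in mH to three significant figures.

L ≈ 1.55 mH

For a thin toroid, L = μ₀N²A/(2πR).
L = (4π×10⁻⁷)(2270)²(3.180×10^-4) / (2π×0.212 m) = 1.546×10^-3 H.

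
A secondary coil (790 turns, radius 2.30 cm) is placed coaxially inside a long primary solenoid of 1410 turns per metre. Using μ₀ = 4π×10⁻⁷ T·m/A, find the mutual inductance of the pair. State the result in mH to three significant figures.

The outer solenoid produces a uniform field B₁ = μ₀n₁I₁ across the inner coil,
so the flux linkage is N₂Φ = N₂B₁A₂ = μ₀n₁N₂A₂·I₁, giving M = μ₀n₁N₂A₂.
A₂ = πr² = π(2.300×10^-2 m)² = 1.662×10^-3 m².
M = (4π×10⁻⁷)(1410)(790)(1.662×10^-3) = 2.326×10^-3 H.

M ≈ 2.33 mH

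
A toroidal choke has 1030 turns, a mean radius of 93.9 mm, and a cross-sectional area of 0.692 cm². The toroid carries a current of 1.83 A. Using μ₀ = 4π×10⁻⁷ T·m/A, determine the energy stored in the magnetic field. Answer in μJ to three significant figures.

U ≈ 262 μJ

L = μ₀N²A/(2πR) = (4π×10⁻⁷)(1030)²(6.920×10^-5)/(2π×9.390×10^-2) = 1.564×10^-4 H.
U = ½LI² = ½(1.564×10^-4)(1.83)² = 2.618×10^-4 J.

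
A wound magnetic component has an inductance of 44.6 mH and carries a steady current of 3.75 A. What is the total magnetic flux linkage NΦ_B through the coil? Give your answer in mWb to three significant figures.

NΦ_B ≈ 167 mWb

From L = NΦ_B/I, the flux linkage is NΦ_B = LI.
NΦ_B = (4.460×10^-2 H)(3.75 A) = 0.1673 Wb.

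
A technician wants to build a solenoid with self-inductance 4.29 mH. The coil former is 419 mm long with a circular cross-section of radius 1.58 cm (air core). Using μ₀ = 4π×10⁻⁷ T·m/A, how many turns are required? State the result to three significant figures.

N ≈ 1350 turns

A = πr² = π(1.580×10^-2 m)² = 7.843×10^-4 m².
From L = μ₀N²A/ℓ, N = √(Lℓ / (μ₀A)).
N = √[(4.290×10^-3)(0.419) / ((4π×10⁻⁷)×7.843×10^-4)] = √(1.824×10^6) ≈ 1350.5.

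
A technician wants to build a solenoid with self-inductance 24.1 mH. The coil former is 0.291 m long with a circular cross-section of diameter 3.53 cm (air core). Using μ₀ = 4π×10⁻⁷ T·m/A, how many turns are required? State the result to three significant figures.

A = π(d/2)² = π(1.765×10^-2 m)² = 9.787×10^-4 m².
From L = μ₀N²A/ℓ, N = √(Lℓ / (μ₀A)).
N = √[(2.410×10^-2)(0.291) / ((4π×10⁻⁷)×9.787×10^-4)] = √(5.702×10^6) ≈ 2388.0.

N ≈ 2390 turns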